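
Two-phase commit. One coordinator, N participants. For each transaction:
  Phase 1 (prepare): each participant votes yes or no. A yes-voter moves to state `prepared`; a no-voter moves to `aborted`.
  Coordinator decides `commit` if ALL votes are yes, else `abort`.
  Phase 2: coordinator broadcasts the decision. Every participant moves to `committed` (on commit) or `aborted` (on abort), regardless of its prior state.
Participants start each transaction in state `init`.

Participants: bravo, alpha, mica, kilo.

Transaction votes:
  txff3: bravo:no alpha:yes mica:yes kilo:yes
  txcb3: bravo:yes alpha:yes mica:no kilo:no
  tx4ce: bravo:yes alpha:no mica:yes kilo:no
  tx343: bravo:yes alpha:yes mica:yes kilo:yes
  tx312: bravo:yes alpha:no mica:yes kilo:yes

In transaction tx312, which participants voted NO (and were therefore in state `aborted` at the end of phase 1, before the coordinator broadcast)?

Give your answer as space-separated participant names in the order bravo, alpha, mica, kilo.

Txn tx312 phase 1: bravo yes -> prepared; alpha no -> aborted; mica yes -> prepared; kilo yes -> prepared

Answer: alpha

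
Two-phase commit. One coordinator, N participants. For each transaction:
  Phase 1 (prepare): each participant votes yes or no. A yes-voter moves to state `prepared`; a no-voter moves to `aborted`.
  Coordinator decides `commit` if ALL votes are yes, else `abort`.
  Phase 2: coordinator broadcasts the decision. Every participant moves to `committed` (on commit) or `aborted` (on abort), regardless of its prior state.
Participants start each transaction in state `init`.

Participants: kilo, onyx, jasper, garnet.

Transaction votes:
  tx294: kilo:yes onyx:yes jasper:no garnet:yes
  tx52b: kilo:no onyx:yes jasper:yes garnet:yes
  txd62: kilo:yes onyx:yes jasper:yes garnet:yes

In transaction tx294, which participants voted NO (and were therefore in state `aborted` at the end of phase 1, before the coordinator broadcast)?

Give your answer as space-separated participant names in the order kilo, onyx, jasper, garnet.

Answer: jasper

Derivation:
Txn tx294 phase 1: kilo yes -> prepared; onyx yes -> prepared; jasper no -> aborted; garnet yes -> prepared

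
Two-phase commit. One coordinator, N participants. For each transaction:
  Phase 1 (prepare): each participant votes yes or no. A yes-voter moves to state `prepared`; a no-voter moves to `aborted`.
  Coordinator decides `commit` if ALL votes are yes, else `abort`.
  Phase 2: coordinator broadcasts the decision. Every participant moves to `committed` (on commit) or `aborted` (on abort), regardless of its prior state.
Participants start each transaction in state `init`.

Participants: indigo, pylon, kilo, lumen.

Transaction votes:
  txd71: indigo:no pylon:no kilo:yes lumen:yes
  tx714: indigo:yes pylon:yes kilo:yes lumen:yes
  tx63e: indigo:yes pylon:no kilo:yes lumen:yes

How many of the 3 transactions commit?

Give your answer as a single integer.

txd71: no from indigo, pylon -> abort (commits=0)
tx714: all yes -> commit (commits=1)
tx63e: no from pylon -> abort (commits=1)

Answer: 1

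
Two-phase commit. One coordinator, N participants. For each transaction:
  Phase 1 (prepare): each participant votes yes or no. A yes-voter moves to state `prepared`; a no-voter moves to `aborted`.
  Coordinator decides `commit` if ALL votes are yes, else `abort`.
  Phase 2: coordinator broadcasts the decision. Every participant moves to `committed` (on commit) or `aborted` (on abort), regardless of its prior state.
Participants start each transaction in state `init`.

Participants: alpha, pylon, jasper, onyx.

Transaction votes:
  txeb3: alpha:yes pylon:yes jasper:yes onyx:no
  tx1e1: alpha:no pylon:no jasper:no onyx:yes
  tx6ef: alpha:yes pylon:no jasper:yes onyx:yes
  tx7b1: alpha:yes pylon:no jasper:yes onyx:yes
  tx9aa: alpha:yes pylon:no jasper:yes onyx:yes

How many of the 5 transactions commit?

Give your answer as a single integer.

txeb3: no from onyx -> abort (commits=0)
tx1e1: no from alpha, pylon, jasper -> abort (commits=0)
tx6ef: no from pylon -> abort (commits=0)
tx7b1: no from pylon -> abort (commits=0)
tx9aa: no from pylon -> abort (commits=0)

Answer: 0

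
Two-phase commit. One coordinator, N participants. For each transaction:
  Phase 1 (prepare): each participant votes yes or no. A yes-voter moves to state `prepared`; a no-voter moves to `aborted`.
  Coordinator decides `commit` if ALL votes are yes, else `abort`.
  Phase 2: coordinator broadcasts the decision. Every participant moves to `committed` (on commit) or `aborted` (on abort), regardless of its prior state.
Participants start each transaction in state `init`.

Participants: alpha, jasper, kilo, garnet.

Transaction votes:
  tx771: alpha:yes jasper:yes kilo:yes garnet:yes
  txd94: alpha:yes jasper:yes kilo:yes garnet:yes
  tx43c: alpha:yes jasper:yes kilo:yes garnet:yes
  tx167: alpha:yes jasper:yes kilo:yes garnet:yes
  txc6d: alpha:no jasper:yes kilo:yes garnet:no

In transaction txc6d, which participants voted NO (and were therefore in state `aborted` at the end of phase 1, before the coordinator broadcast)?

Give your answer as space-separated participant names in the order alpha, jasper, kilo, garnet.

Answer: alpha garnet

Derivation:
Txn txc6d phase 1: alpha no -> aborted; jasper yes -> prepared; kilo yes -> prepared; garnet no -> aborted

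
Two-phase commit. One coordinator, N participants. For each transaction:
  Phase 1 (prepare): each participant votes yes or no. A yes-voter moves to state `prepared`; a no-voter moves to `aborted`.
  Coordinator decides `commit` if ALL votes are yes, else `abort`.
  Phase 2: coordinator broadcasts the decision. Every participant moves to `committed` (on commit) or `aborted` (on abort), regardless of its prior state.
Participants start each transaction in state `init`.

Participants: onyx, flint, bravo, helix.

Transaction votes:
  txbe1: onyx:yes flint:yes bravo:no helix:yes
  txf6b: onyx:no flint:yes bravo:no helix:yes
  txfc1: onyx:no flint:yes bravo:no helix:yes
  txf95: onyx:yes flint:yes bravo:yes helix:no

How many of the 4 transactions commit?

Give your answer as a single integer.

txbe1: no from bravo -> abort (commits=0)
txf6b: no from onyx, bravo -> abort (commits=0)
txfc1: no from onyx, bravo -> abort (commits=0)
txf95: no from helix -> abort (commits=0)

Answer: 0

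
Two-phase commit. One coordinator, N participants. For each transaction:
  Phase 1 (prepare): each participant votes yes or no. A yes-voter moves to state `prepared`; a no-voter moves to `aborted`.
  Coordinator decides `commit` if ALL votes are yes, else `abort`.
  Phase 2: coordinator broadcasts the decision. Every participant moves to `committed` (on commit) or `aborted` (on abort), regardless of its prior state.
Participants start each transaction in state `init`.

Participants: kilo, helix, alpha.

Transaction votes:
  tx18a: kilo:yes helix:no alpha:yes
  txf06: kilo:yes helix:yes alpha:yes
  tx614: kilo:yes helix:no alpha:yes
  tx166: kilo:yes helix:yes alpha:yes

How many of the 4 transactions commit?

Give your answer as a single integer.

tx18a: no from helix -> abort (commits=0)
txf06: all yes -> commit (commits=1)
tx614: no from helix -> abort (commits=1)
tx166: all yes -> commit (commits=2)

Answer: 2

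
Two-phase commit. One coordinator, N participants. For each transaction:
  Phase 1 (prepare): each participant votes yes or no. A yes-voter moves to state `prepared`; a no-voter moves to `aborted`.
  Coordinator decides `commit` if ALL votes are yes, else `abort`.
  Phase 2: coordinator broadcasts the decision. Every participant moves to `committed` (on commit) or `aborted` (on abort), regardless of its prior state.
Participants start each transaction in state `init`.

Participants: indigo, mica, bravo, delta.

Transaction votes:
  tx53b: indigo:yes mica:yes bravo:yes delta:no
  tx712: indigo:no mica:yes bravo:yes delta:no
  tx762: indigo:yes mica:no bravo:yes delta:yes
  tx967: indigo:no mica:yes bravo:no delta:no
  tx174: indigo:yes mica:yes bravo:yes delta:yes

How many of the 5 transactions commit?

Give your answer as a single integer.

Answer: 1

Derivation:
tx53b: no from delta -> abort (commits=0)
tx712: no from indigo, delta -> abort (commits=0)
tx762: no from mica -> abort (commits=0)
tx967: no from indigo, bravo, delta -> abort (commits=0)
tx174: all yes -> commit (commits=1)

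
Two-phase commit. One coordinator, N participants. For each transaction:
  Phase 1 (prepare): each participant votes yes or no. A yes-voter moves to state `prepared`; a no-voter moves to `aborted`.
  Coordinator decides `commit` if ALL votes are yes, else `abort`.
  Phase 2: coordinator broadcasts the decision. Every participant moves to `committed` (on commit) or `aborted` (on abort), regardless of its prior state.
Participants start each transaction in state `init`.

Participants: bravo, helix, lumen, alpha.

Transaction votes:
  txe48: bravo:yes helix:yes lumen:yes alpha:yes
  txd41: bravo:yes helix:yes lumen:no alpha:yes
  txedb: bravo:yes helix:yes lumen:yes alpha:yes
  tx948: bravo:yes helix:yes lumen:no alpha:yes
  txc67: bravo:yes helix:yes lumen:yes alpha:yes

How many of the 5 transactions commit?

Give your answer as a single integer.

txe48: all yes -> commit (commits=1)
txd41: no from lumen -> abort (commits=1)
txedb: all yes -> commit (commits=2)
tx948: no from lumen -> abort (commits=2)
txc67: all yes -> commit (commits=3)

Answer: 3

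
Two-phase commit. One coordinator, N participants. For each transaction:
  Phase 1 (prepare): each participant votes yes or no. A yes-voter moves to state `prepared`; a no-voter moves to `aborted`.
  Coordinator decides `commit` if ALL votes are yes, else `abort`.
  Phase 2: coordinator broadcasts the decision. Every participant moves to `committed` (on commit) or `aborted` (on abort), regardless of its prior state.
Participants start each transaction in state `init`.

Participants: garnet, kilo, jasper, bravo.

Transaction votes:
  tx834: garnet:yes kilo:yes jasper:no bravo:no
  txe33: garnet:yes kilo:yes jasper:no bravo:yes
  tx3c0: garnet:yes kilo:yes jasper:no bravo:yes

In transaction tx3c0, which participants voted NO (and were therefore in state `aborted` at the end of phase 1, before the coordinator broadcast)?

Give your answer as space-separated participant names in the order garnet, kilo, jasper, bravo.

Txn tx3c0 phase 1: garnet yes -> prepared; kilo yes -> prepared; jasper no -> aborted; bravo yes -> prepared

Answer: jasper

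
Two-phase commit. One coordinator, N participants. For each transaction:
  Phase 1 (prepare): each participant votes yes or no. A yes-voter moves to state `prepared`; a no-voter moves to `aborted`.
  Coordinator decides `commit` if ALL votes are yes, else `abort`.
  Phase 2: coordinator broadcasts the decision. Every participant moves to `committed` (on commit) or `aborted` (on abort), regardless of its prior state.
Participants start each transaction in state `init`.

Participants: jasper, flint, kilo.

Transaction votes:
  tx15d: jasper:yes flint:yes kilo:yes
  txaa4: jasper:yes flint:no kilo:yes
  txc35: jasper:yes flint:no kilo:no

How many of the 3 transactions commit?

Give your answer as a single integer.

Answer: 1

Derivation:
tx15d: all yes -> commit (commits=1)
txaa4: no from flint -> abort (commits=1)
txc35: no from flint, kilo -> abort (commits=1)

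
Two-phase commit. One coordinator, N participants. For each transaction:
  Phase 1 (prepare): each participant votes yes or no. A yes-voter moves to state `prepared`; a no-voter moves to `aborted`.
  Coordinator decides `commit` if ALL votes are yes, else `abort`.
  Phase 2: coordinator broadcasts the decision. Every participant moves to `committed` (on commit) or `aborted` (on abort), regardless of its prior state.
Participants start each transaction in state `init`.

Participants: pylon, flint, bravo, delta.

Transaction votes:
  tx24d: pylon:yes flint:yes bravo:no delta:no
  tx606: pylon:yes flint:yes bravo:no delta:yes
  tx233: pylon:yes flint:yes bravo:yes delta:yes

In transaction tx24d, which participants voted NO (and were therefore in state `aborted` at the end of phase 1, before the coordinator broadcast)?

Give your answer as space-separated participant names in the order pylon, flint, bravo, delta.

Txn tx24d phase 1: pylon yes -> prepared; flint yes -> prepared; bravo no -> aborted; delta no -> aborted

Answer: bravo delta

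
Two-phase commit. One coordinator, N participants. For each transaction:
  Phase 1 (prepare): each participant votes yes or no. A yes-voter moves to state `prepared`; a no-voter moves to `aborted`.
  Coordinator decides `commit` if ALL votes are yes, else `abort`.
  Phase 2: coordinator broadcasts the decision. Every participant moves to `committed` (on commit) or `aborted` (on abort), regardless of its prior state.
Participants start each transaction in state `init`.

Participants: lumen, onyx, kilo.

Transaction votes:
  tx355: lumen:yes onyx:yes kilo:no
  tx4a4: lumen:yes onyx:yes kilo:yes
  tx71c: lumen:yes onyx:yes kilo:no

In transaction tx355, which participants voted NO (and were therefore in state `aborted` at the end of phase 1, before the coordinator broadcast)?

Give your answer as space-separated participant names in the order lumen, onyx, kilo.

Answer: kilo

Derivation:
Txn tx355 phase 1: lumen yes -> prepared; onyx yes -> prepared; kilo no -> aborted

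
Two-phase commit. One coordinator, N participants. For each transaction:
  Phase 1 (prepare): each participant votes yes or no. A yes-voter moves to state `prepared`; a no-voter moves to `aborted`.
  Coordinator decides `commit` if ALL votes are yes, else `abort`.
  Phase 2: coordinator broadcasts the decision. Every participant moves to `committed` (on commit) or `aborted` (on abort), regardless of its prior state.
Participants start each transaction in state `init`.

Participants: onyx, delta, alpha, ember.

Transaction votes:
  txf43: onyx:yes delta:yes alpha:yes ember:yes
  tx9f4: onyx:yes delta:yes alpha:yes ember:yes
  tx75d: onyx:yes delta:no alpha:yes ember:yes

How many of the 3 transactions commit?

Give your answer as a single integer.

Answer: 2

Derivation:
txf43: all yes -> commit (commits=1)
tx9f4: all yes -> commit (commits=2)
tx75d: no from delta -> abort (commits=2)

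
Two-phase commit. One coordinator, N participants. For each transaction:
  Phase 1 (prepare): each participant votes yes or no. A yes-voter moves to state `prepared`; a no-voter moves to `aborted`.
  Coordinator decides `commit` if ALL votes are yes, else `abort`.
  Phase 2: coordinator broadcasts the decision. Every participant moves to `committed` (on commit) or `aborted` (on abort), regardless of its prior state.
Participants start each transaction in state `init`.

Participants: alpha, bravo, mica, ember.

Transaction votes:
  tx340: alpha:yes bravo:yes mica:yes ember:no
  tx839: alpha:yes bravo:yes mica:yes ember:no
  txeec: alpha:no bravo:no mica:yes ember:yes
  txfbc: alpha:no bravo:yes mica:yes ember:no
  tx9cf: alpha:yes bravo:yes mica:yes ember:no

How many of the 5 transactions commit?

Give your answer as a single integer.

tx340: no from ember -> abort (commits=0)
tx839: no from ember -> abort (commits=0)
txeec: no from alpha, bravo -> abort (commits=0)
txfbc: no from alpha, ember -> abort (commits=0)
tx9cf: no from ember -> abort (commits=0)

Answer: 0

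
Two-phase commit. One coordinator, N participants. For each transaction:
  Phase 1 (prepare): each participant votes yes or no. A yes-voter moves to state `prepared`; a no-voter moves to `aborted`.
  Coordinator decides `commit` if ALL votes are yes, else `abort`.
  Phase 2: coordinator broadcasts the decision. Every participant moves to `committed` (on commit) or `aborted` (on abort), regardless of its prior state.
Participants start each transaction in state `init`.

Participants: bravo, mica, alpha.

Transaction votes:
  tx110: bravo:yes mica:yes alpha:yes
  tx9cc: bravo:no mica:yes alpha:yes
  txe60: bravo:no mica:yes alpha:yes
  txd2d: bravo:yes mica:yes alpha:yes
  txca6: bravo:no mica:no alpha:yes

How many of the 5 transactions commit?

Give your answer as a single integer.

tx110: all yes -> commit (commits=1)
tx9cc: no from bravo -> abort (commits=1)
txe60: no from bravo -> abort (commits=1)
txd2d: all yes -> commit (commits=2)
txca6: no from bravo, mica -> abort (commits=2)

Answer: 2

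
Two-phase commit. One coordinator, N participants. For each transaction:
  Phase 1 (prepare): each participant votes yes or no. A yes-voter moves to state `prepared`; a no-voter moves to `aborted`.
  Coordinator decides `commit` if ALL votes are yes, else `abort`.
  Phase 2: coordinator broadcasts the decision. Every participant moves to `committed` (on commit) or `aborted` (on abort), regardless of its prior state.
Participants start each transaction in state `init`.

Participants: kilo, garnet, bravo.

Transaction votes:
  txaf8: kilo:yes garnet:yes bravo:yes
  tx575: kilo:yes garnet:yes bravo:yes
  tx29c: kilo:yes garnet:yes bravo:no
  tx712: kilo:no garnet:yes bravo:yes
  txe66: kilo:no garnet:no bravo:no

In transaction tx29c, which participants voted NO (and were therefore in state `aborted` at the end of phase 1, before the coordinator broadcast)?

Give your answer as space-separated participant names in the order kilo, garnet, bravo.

Answer: bravo

Derivation:
Txn tx29c phase 1: kilo yes -> prepared; garnet yes -> prepared; bravo no -> aborted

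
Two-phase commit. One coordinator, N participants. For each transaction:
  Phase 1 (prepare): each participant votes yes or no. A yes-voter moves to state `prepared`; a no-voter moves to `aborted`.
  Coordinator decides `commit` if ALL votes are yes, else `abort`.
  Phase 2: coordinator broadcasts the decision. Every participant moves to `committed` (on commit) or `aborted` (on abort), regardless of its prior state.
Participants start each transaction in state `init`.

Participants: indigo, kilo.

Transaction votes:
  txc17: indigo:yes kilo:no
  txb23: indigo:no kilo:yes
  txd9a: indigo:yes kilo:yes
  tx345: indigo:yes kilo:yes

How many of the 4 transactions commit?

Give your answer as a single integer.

txc17: no from kilo -> abort (commits=0)
txb23: no from indigo -> abort (commits=0)
txd9a: all yes -> commit (commits=1)
tx345: all yes -> commit (commits=2)

Answer: 2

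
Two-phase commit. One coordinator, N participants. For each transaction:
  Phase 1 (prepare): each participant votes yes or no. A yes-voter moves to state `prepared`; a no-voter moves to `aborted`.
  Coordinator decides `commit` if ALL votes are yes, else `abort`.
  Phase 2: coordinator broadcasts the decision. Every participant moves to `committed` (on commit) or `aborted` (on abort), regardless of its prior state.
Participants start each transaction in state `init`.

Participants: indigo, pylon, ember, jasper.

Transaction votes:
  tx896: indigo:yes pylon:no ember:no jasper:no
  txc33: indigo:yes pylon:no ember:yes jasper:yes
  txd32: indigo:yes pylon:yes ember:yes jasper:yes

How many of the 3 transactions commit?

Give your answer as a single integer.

Answer: 1

Derivation:
tx896: no from pylon, ember, jasper -> abort (commits=0)
txc33: no from pylon -> abort (commits=0)
txd32: all yes -> commit (commits=1)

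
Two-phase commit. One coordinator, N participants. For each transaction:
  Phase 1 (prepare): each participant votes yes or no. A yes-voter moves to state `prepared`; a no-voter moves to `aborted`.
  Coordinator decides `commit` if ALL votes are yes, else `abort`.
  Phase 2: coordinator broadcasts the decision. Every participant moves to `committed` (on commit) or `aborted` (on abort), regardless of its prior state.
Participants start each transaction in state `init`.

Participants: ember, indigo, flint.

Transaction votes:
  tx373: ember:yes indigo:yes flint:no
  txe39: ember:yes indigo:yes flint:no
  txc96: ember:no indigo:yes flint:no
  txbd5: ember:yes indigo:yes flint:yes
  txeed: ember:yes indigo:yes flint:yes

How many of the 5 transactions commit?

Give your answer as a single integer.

tx373: no from flint -> abort (commits=0)
txe39: no from flint -> abort (commits=0)
txc96: no from ember, flint -> abort (commits=0)
txbd5: all yes -> commit (commits=1)
txeed: all yes -> commit (commits=2)

Answer: 2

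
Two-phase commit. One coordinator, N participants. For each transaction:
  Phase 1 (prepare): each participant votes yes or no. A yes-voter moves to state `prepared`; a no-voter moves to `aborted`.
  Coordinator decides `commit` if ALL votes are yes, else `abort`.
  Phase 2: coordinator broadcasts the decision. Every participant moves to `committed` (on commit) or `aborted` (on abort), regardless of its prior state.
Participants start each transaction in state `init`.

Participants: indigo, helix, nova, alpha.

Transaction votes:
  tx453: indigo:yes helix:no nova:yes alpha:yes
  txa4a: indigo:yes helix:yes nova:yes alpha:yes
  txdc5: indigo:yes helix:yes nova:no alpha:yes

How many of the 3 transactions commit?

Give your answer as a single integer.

tx453: no from helix -> abort (commits=0)
txa4a: all yes -> commit (commits=1)
txdc5: no from nova -> abort (commits=1)

Answer: 1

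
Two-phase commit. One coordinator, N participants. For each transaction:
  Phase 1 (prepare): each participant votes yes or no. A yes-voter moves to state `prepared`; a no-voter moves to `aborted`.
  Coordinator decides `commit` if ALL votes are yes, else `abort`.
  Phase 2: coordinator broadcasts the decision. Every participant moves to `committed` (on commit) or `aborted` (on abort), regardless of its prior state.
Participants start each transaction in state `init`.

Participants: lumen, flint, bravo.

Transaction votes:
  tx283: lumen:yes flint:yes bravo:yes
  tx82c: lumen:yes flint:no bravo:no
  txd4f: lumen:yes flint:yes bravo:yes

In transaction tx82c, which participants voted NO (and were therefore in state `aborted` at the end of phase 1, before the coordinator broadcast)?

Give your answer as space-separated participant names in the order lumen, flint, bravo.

Txn tx82c phase 1: lumen yes -> prepared; flint no -> aborted; bravo no -> aborted

Answer: flint bravo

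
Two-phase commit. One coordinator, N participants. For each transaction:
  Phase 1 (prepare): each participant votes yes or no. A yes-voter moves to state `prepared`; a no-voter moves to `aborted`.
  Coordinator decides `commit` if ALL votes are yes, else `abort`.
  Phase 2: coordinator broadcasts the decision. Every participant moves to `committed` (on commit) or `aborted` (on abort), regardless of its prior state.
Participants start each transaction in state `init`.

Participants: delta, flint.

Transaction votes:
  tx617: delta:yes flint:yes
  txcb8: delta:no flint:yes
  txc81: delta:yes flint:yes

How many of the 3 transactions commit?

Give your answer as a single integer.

Answer: 2

Derivation:
tx617: all yes -> commit (commits=1)
txcb8: no from delta -> abort (commits=1)
txc81: all yes -> commit (commits=2)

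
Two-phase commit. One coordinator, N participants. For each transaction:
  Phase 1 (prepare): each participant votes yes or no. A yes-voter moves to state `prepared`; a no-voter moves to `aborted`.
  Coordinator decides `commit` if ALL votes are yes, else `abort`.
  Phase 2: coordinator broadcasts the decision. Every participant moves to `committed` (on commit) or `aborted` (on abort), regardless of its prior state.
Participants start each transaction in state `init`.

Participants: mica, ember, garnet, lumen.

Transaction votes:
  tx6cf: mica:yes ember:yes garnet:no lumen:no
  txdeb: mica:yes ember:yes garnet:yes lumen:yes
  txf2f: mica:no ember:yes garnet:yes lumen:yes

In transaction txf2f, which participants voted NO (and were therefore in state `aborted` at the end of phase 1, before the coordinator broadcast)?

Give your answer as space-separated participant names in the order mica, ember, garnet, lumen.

Txn txf2f phase 1: mica no -> aborted; ember yes -> prepared; garnet yes -> prepared; lumen yes -> prepared

Answer: mica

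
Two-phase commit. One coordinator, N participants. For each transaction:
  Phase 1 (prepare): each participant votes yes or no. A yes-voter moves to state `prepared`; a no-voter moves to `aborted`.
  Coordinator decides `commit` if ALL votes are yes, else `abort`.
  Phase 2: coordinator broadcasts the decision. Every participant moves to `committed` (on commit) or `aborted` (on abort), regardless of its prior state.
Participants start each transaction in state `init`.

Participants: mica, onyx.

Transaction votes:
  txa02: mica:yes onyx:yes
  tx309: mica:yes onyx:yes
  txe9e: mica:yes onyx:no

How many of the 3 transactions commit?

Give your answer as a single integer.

Answer: 2

Derivation:
txa02: all yes -> commit (commits=1)
tx309: all yes -> commit (commits=2)
txe9e: no from onyx -> abort (commits=2)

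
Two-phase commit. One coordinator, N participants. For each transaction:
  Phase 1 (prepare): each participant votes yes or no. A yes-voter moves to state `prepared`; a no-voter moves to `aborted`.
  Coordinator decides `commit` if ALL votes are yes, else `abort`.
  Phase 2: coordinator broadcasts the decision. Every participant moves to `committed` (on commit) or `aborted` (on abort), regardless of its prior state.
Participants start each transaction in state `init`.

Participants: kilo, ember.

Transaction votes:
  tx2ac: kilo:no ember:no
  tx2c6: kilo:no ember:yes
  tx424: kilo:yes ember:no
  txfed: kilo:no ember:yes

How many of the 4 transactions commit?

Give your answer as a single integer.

tx2ac: no from kilo, ember -> abort (commits=0)
tx2c6: no from kilo -> abort (commits=0)
tx424: no from ember -> abort (commits=0)
txfed: no from kilo -> abort (commits=0)

Answer: 0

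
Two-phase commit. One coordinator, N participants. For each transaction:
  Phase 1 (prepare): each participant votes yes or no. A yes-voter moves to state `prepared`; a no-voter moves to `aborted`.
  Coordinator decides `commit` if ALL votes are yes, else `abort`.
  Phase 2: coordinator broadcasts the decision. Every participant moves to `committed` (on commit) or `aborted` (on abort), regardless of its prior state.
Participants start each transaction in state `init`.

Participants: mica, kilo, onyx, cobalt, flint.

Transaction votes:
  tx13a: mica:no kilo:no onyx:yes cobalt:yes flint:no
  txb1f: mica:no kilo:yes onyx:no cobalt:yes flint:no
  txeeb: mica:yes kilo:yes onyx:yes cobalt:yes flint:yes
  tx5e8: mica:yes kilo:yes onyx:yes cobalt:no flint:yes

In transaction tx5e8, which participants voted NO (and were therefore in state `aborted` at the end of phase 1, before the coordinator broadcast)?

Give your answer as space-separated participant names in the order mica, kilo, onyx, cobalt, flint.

Txn tx5e8 phase 1: mica yes -> prepared; kilo yes -> prepared; onyx yes -> prepared; cobalt no -> aborted; flint yes -> prepared

Answer: cobalt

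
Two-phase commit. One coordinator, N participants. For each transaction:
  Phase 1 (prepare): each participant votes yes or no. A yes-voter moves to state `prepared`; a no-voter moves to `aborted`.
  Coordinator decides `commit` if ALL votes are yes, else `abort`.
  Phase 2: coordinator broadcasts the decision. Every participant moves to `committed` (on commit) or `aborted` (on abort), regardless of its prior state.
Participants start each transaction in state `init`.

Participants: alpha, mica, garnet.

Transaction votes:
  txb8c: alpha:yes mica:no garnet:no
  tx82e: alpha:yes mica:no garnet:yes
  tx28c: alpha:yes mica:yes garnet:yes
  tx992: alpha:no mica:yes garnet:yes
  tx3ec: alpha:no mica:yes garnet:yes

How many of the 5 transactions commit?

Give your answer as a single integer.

txb8c: no from mica, garnet -> abort (commits=0)
tx82e: no from mica -> abort (commits=0)
tx28c: all yes -> commit (commits=1)
tx992: no from alpha -> abort (commits=1)
tx3ec: no from alpha -> abort (commits=1)

Answer: 1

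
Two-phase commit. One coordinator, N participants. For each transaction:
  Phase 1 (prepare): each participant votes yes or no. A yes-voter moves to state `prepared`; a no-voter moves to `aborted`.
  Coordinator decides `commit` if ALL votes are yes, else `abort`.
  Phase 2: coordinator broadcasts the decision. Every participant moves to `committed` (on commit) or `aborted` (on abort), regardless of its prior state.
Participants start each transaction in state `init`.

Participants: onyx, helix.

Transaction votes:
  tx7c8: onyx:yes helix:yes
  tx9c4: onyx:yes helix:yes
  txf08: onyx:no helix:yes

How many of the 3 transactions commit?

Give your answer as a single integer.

tx7c8: all yes -> commit (commits=1)
tx9c4: all yes -> commit (commits=2)
txf08: no from onyx -> abort (commits=2)

Answer: 2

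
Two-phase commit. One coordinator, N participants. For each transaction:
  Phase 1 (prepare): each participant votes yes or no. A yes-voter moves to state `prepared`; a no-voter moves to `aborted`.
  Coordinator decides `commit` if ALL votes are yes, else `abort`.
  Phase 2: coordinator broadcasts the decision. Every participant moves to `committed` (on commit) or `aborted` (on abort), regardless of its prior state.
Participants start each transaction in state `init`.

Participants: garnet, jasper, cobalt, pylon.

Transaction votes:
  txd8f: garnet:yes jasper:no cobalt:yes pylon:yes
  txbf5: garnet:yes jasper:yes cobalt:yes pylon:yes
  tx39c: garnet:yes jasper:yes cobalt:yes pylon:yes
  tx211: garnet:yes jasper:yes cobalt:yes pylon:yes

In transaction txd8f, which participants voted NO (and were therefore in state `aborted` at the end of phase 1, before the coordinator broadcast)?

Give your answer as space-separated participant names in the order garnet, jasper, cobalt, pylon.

Answer: jasper

Derivation:
Txn txd8f phase 1: garnet yes -> prepared; jasper no -> aborted; cobalt yes -> prepared; pylon yes -> prepared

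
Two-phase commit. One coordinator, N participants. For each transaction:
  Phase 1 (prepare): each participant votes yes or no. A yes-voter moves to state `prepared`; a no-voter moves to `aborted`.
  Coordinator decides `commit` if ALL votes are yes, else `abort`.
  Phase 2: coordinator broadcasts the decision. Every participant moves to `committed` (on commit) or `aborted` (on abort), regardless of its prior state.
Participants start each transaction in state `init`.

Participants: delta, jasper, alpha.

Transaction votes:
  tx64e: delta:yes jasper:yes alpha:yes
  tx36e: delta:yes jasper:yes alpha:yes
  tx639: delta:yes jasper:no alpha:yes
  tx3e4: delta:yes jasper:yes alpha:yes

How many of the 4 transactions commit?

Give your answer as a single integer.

Answer: 3

Derivation:
tx64e: all yes -> commit (commits=1)
tx36e: all yes -> commit (commits=2)
tx639: no from jasper -> abort (commits=2)
tx3e4: all yes -> commit (commits=3)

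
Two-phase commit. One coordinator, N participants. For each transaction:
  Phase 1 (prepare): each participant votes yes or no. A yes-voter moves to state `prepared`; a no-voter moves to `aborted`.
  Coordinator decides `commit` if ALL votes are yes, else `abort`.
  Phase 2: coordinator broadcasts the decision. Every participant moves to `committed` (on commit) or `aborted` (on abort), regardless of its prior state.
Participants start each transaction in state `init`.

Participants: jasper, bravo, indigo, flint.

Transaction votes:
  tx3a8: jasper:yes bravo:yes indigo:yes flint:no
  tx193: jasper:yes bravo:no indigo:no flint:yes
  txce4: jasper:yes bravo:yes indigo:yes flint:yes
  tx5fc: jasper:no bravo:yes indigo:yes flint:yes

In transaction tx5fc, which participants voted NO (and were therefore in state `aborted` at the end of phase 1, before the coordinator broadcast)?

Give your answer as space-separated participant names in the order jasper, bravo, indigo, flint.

Answer: jasper

Derivation:
Txn tx5fc phase 1: jasper no -> aborted; bravo yes -> prepared; indigo yes -> prepared; flint yes -> prepared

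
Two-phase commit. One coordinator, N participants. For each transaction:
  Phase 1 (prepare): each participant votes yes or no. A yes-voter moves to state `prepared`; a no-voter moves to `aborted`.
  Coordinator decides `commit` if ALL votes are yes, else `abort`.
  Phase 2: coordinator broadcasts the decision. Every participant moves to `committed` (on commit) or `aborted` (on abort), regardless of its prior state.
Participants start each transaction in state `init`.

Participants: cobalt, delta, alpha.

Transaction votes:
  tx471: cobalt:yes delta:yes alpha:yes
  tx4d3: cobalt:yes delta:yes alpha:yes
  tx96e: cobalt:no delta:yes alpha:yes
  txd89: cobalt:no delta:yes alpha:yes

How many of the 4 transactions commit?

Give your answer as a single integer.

Answer: 2

Derivation:
tx471: all yes -> commit (commits=1)
tx4d3: all yes -> commit (commits=2)
tx96e: no from cobalt -> abort (commits=2)
txd89: no from cobalt -> abort (commits=2)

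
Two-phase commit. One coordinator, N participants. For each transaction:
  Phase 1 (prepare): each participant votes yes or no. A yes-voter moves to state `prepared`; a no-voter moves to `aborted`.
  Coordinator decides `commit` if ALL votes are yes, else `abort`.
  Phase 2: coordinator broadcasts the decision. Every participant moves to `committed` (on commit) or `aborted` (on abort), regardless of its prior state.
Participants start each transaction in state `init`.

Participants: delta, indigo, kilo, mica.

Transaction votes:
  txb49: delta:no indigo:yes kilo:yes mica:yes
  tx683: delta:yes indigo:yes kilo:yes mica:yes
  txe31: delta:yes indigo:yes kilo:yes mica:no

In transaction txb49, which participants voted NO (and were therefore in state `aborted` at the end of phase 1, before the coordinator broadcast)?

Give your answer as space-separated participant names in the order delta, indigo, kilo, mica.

Answer: delta

Derivation:
Txn txb49 phase 1: delta no -> aborted; indigo yes -> prepared; kilo yes -> prepared; mica yes -> prepared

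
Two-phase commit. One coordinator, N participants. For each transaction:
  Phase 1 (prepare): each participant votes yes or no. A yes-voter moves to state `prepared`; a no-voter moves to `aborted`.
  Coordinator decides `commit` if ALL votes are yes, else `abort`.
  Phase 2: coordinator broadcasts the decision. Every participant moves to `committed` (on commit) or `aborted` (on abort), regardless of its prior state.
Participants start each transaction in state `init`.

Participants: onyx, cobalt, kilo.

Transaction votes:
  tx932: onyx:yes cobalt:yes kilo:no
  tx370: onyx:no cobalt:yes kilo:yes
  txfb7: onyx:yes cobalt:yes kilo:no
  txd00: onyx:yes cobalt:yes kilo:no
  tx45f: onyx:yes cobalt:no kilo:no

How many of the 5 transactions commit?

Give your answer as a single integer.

Answer: 0

Derivation:
tx932: no from kilo -> abort (commits=0)
tx370: no from onyx -> abort (commits=0)
txfb7: no from kilo -> abort (commits=0)
txd00: no from kilo -> abort (commits=0)
tx45f: no from cobalt, kilo -> abort (commits=0)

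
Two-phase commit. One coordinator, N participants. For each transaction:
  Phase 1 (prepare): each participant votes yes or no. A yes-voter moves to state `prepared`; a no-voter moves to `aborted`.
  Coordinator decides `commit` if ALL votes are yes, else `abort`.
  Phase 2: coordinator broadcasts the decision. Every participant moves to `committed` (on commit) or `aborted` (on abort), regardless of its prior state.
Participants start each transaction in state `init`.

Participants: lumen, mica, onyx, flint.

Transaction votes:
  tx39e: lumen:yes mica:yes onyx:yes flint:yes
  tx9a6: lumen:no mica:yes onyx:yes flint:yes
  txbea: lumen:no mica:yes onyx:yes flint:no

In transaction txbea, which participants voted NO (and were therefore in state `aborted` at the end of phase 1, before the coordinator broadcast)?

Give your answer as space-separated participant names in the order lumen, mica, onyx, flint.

Answer: lumen flint

Derivation:
Txn txbea phase 1: lumen no -> aborted; mica yes -> prepared; onyx yes -> prepared; flint no -> aborted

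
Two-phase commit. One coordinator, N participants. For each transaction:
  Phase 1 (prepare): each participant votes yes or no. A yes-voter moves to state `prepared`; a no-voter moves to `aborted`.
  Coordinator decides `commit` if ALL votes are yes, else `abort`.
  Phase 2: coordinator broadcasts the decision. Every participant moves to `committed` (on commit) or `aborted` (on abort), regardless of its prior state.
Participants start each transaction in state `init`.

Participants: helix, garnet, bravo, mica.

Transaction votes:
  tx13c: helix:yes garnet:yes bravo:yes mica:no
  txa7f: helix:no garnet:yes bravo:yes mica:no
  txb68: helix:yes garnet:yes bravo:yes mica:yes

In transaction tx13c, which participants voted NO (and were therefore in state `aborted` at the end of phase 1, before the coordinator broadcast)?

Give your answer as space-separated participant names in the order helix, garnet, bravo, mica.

Txn tx13c phase 1: helix yes -> prepared; garnet yes -> prepared; bravo yes -> prepared; mica no -> aborted

Answer: mica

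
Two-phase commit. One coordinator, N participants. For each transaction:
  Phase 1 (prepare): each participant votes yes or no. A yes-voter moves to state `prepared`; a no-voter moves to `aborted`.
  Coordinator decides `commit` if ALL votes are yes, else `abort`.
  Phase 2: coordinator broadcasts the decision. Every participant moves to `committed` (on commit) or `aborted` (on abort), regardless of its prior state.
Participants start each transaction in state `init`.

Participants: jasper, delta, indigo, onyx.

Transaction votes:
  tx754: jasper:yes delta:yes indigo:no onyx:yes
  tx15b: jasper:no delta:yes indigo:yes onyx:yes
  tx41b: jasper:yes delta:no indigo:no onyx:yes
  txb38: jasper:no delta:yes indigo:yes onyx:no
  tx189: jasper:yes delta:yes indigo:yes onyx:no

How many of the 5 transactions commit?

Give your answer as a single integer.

Answer: 0

Derivation:
tx754: no from indigo -> abort (commits=0)
tx15b: no from jasper -> abort (commits=0)
tx41b: no from delta, indigo -> abort (commits=0)
txb38: no from jasper, onyx -> abort (commits=0)
tx189: no from onyx -> abort (commits=0)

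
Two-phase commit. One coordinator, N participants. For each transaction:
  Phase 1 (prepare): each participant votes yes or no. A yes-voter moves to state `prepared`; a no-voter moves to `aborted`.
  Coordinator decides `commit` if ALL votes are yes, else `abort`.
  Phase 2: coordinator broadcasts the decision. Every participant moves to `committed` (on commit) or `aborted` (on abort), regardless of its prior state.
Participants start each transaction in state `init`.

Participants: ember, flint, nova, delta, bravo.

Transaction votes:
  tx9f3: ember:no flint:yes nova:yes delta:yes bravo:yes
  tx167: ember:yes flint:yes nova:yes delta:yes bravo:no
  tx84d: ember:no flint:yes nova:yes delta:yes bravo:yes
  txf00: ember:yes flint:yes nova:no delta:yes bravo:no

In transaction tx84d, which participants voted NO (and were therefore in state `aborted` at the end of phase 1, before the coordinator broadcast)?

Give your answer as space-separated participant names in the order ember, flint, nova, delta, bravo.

Txn tx84d phase 1: ember no -> aborted; flint yes -> prepared; nova yes -> prepared; delta yes -> prepared; bravo yes -> prepared

Answer: ember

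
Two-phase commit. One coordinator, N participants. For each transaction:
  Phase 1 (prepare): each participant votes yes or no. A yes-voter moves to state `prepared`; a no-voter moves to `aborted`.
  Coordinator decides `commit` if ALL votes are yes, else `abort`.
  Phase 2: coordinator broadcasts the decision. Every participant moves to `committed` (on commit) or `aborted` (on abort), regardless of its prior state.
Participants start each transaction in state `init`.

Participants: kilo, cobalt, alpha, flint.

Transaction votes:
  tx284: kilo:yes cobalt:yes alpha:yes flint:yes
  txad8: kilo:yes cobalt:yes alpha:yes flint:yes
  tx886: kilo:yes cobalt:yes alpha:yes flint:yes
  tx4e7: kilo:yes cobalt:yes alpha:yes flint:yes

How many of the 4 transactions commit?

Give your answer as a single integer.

tx284: all yes -> commit (commits=1)
txad8: all yes -> commit (commits=2)
tx886: all yes -> commit (commits=3)
tx4e7: all yes -> commit (commits=4)

Answer: 4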